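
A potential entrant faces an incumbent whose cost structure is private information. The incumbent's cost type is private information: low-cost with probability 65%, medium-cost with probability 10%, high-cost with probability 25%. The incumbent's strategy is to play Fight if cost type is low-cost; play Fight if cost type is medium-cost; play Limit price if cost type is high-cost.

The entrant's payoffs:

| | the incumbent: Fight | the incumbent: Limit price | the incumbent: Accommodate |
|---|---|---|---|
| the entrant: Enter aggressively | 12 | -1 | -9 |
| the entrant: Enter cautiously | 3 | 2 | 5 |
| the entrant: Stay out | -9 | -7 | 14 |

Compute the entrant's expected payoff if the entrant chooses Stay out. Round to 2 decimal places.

-8.50

Take the expectation over the incumbent's cost type, weighting each type's action by its prior probability.
E[Stay out] = 0.65·(-9) + 0.1·(-9) + 0.25·(-7) = (-5.85) + (-0.9) + (-1.75) = -8.5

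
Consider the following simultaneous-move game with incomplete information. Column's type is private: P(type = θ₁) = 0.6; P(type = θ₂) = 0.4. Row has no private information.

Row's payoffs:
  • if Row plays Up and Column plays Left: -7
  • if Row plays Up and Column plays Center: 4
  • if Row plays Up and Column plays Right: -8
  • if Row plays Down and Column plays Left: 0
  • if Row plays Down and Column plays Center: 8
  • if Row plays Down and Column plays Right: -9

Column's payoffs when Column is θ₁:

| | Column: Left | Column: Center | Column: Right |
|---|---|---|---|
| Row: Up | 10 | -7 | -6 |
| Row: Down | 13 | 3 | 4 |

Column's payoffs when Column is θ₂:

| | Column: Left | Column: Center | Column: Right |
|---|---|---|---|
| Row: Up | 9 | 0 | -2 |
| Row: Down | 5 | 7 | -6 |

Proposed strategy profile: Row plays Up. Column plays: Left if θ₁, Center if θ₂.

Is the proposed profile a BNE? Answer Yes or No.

No

A profile is a BNE iff every type of every player is best-responding given beliefs about the other side.
Row plays Up: E[Up] = 0.6·(-7) + 0.4·(4) = -2.6; E[Down] = 3.2. Not best-responding. ✗
Column (type θ₁), facing Up: Left gives 10, Center gives -7, Right gives -6. Proposed Left is best. ✓
Column (type θ₂), facing Up: Left gives 9, Center gives 0, Right gives -2. Proposed Center is not best — profitable deviation exists. ✗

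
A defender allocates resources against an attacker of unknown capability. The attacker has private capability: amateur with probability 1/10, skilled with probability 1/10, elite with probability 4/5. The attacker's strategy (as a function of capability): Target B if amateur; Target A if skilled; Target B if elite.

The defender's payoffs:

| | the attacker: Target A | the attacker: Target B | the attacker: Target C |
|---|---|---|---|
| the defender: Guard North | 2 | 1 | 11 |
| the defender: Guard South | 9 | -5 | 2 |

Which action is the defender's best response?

Guard North

Compute the defender's expected payoff for each action, taking the expectation over the attacker's type.
E[Guard North] = 1/10·(1) + 1/10·(2) + 4/5·(1) = 11/10
E[Guard South] = 1/10·(-5) + 1/10·(9) + 4/5·(-5) = -18/5
Best response: Guard North (11/10 is the largest).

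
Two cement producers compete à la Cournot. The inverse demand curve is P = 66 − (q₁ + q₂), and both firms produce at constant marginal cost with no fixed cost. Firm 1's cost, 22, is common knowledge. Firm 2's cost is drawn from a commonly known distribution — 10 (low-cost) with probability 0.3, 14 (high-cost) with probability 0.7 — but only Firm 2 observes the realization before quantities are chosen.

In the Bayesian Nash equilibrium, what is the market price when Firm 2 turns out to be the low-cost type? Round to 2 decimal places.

Firm 2 with cost c maximizes (66 − (q₁+q₂) − c)·q₂, giving q₂(c) = (66 − c − q₁)/2.
E[c₂] = 0.3·10 + 0.7·14 = 12.8
Firm 1's FOC against E[q₂] yields q₁ = (66 − 2·22 + E[c₂])/3 = (66 − 44 + 12.8)/3 = 11.6.
q₂(low-cost) = 22.2, so P = 66 − (11.6 + 22.2) = 32.2.

32.20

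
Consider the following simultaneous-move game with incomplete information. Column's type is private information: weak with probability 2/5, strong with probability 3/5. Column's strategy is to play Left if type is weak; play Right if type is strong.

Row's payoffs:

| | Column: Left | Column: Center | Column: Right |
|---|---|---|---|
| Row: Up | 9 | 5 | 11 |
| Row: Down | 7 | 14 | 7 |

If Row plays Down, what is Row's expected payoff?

7

E[Down] = 2/5·7 + 3/5·7 = 14/5 + 21/5 = 7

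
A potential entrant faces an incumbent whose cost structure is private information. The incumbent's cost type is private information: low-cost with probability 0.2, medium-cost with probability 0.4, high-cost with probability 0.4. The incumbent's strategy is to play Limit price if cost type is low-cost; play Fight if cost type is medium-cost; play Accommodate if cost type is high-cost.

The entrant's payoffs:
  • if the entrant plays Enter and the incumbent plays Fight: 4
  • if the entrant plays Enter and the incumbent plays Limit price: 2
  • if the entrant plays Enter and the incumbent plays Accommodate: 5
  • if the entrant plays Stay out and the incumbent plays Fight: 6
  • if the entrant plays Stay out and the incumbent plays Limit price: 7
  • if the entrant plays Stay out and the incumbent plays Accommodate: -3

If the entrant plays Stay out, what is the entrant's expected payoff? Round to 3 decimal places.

2.600

E[Stay out] = 0.2·7 + 0.4·6 + 0.4·(-3) = 1.4 + 2.4 + (-1.2) = 2.6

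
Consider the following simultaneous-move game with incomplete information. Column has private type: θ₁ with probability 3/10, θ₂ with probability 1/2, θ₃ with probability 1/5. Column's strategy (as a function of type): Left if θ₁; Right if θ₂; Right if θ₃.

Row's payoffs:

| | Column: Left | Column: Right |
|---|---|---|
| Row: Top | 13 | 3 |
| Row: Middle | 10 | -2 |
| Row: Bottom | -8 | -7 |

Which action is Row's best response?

E[Top] = 3/10·(13) + 1/2·(3) + 1/5·(3) = 6
E[Middle] = 3/10·(10) + 1/2·(-2) + 1/5·(-2) = 8/5
E[Bottom] = 3/10·(-8) + 1/2·(-7) + 1/5·(-7) = -73/10
Best response: Top (6 is the largest).

Top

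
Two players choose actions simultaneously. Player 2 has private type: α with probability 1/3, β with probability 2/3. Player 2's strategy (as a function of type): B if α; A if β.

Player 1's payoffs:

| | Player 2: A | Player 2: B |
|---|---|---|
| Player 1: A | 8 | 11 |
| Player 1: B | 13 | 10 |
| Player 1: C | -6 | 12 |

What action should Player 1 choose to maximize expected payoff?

Compute Player 1's expected payoff for each action, taking the expectation over Player 2's type.
E[A] = 1/3·(11) + 2/3·(8) = 9
E[B] = 1/3·(10) + 2/3·(13) = 12
E[C] = 1/3·(12) + 2/3·(-6) = 0
Best response: B (12 is the largest).

B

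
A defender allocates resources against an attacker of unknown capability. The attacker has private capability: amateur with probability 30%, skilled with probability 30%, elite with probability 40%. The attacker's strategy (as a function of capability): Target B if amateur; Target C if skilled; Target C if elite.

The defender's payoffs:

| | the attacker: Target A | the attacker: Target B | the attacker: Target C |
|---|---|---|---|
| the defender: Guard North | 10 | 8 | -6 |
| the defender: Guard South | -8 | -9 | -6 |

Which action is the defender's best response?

Guard North

E[Guard North] = 0.3·(8) + 0.3·(-6) + 0.4·(-6) = -1.8
E[Guard South] = 0.3·(-9) + 0.3·(-6) + 0.4·(-6) = -6.9
Best response: Guard North (-1.8 is the largest).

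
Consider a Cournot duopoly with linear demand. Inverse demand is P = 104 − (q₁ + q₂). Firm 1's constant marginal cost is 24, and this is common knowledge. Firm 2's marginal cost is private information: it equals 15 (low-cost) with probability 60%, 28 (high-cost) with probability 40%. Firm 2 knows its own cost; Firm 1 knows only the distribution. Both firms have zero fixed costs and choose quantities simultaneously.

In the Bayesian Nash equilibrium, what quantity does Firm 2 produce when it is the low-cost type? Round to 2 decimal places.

31.80

Firm 2 with cost c maximizes (104 − (q₁+q₂) − c)·q₂, giving q₂(c) = (104 − c − q₁)/2.
E[c₂] = 0.6·15 + 0.4·28 = 20.2
Firm 1's FOC against E[q₂] yields q₁ = (104 − 2·24 + E[c₂])/3 = (104 − 48 + 20.2)/3 = 25.4.
q₂(low-cost) = (104 − 15 − 25.4)/2 = 31.8.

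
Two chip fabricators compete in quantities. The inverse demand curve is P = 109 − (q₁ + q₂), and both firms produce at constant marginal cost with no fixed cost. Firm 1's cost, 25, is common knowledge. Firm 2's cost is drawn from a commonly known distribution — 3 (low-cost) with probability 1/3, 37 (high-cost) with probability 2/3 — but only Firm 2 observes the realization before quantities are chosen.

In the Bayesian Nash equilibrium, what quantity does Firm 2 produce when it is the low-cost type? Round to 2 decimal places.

Firm 2 with cost c maximizes (109 − (q₁+q₂) − c)·q₂, giving q₂(c) = (109 − c − q₁)/2.
E[c₂] = 1/3·3 + 2/3·37 = 25.6667
Firm 1's FOC against E[q₂] yields q₁ = (109 − 2·25 + E[c₂])/3 = (109 − 50 + 25.6667)/3 = 28.2222.
q₂(low-cost) = (109 − 3 − 28.2222)/2 = 38.8889.

38.89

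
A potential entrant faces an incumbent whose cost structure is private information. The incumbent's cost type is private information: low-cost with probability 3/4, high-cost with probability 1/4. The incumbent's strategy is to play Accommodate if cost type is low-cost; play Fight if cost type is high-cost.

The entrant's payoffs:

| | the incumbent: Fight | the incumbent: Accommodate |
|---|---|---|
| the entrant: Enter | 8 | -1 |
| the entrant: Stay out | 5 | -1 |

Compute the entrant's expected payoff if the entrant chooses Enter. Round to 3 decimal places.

1.250

E[Enter] = 3/4·(-1) + 1/4·8 = (-3/4) + 2 = 5/4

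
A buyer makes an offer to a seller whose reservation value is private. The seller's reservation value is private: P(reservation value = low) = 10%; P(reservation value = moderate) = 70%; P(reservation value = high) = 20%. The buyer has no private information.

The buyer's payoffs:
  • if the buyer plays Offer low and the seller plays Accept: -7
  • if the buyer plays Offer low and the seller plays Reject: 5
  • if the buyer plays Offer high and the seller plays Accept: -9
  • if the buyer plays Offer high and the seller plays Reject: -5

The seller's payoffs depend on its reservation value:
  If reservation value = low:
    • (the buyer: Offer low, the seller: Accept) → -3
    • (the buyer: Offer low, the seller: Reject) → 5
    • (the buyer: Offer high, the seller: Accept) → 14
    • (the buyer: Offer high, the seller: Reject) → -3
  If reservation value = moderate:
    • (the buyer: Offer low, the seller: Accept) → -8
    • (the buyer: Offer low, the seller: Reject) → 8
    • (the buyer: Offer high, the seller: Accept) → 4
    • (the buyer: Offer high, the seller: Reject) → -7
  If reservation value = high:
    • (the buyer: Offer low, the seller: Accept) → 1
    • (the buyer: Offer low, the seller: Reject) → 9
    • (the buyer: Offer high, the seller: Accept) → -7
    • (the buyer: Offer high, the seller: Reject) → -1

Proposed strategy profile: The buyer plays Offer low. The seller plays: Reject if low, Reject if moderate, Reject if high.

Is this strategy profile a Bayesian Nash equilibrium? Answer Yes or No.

A profile is a BNE iff every type of every player is best-responding given beliefs about the other side.
The buyer plays Offer low: E[Offer low] = 0.1·(5) + 0.7·(5) + 0.2·(5) = 5; E[Offer high] = -5. Best-responding. ✓
The seller (reservation value low), facing Offer low: Accept gives -3, Reject gives 5. Proposed Reject is best. ✓
The seller (reservation value moderate), facing Offer low: Accept gives -8, Reject gives 8. Proposed Reject is best. ✓
The seller (reservation value high), facing Offer low: Accept gives 1, Reject gives 9. Proposed Reject is best. ✓

Yes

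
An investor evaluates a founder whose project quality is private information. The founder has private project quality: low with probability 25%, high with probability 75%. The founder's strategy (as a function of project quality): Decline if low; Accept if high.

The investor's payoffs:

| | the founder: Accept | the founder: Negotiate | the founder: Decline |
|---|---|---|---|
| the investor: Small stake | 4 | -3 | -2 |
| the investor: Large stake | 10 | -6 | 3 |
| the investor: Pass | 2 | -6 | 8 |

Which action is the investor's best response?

E[Small stake] = 0.25·(-2) + 0.75·(4) = 2.5
E[Large stake] = 0.25·(3) + 0.75·(10) = 8.25
E[Pass] = 0.25·(8) + 0.75·(2) = 3.5
Best response: Large stake (8.25 is the largest).

Large stake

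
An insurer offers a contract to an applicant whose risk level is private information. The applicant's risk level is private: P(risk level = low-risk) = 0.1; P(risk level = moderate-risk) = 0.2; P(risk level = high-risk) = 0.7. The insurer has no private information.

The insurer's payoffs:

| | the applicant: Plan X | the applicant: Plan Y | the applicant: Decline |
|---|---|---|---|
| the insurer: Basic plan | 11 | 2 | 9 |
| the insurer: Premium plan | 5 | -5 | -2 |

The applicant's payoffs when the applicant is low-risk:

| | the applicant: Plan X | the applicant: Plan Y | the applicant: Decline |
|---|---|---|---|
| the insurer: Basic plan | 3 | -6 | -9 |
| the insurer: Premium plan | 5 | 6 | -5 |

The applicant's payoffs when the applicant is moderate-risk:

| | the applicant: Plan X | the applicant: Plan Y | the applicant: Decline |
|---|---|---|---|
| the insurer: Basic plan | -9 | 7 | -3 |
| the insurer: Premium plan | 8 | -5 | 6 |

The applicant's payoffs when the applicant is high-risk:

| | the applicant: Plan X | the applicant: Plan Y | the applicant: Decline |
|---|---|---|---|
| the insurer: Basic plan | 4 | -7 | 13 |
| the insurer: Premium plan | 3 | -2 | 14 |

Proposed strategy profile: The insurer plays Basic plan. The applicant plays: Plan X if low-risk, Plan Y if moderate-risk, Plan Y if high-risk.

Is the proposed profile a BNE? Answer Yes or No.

A profile is a BNE iff every type of every player is best-responding given beliefs about the other side.
The insurer plays Basic plan: E[Basic plan] = 0.1·(11) + 0.2·(2) + 0.7·(2) = 2.9; E[Premium plan] = -4. Best-responding. ✓
The applicant (risk level low-risk), facing Basic plan: Plan X gives 3, Plan Y gives -6, Decline gives -9. Proposed Plan X is best. ✓
The applicant (risk level moderate-risk), facing Basic plan: Plan X gives -9, Plan Y gives 7, Decline gives -3. Proposed Plan Y is best. ✓
The applicant (risk level high-risk), facing Basic plan: Plan X gives 4, Plan Y gives -7, Decline gives 13. Proposed Plan Y is not best — profitable deviation exists. ✗

No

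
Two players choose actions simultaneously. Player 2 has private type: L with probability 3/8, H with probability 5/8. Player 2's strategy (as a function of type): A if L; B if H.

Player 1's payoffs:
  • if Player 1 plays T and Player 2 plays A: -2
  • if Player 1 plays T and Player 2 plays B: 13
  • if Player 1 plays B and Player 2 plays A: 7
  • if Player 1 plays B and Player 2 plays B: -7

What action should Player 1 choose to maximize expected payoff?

T

E[T] = 3/8·(-2) + 5/8·(13) = 59/8
E[B] = 3/8·(7) + 5/8·(-7) = -7/4
Best response: T (59/8 is the largest).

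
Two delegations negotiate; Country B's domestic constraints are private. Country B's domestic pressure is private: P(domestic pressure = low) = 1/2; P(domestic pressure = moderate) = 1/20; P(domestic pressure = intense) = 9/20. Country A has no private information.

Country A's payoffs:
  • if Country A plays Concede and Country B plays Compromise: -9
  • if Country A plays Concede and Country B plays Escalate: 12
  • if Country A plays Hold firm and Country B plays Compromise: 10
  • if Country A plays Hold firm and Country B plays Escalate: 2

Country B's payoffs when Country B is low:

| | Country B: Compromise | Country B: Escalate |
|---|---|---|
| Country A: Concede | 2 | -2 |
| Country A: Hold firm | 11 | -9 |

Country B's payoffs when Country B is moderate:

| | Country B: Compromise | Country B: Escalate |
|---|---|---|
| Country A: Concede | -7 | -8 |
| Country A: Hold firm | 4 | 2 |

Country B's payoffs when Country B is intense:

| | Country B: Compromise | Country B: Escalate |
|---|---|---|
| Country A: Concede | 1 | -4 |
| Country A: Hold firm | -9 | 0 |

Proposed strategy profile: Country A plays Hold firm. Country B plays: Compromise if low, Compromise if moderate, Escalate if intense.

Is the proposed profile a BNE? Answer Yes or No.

A profile is a BNE iff every type of every player is best-responding given beliefs about the other side.
Country A plays Hold firm: E[Hold firm] = 1/2·(10) + 1/20·(10) + 9/20·(2) = 32/5; E[Concede] = 9/20. Best-responding. ✓
Country B (domestic pressure low), facing Hold firm: Compromise gives 11, Escalate gives -9. Proposed Compromise is best. ✓
Country B (domestic pressure moderate), facing Hold firm: Compromise gives 4, Escalate gives 2. Proposed Compromise is best. ✓
Country B (domestic pressure intense), facing Hold firm: Compromise gives -9, Escalate gives 0. Proposed Escalate is best. ✓

Yes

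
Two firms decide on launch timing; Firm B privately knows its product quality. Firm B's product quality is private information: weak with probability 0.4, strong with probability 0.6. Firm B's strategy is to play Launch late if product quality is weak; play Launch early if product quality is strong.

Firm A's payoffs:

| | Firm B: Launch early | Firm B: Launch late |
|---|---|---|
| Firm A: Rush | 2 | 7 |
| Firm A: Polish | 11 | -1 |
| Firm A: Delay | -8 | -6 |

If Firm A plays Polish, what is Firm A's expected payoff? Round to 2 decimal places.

6.20

Take the expectation over Firm B's product quality, weighting each type's action by its prior probability.
E[Polish] = 0.4·(-1) + 0.6·11 = (-0.4) + 6.6 = 6.2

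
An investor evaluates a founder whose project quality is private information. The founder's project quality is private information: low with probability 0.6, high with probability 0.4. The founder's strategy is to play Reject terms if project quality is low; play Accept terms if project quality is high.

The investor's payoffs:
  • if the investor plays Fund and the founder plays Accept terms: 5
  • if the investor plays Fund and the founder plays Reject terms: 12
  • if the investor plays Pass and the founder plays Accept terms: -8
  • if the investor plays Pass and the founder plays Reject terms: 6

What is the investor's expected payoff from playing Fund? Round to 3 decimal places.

9.200

E[Fund] = 0.6·12 + 0.4·5 = 7.2 + 2 = 9.2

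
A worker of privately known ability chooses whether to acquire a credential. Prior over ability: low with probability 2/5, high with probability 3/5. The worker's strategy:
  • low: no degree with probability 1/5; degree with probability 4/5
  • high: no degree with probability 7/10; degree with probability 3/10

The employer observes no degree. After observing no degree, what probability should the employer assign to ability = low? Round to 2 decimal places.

P(no degree) = (2/5)·(1/5) + (3/5)·(7/10) = 1/2
P(low | no degree) = ((2/5)·(1/5)) / (1/2) = (2/25) / (1/2) = 4/25

0.16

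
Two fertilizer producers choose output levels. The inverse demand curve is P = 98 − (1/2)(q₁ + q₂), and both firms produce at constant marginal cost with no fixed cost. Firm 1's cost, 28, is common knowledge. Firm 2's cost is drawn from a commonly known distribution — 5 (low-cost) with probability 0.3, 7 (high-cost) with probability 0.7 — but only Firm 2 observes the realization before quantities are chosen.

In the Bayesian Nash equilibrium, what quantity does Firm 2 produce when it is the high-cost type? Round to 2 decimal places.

Type-c best response for Firm 2: q₂(c) = (98 − c) − q₁/2.
Firm 1 maximizes expected profit; its first-order condition is 98 − q₁ − (1/2)E[q₂] − 28 = 0.
Substituting E[q₂] and solving: E[c₂] = 6.4, so q₁ = (98 − 2·28 + 6.4)/(3/2) = 32.2667.
q₂(high-cost) = (98 − 7 − (1/2)·32.2667) = 74.8667.

74.87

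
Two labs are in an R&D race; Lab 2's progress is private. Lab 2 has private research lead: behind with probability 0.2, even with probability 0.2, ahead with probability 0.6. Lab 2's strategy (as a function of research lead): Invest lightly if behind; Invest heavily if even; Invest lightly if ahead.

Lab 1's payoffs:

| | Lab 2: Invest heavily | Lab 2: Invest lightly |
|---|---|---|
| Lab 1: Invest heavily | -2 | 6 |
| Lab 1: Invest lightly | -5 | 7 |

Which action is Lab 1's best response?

E[Invest heavily] = 0.2·(6) + 0.2·(-2) + 0.6·(6) = 4.4
E[Invest lightly] = 0.2·(7) + 0.2·(-5) + 0.6·(7) = 4.6
Best response: Invest lightly (4.6 is the largest).

Invest lightly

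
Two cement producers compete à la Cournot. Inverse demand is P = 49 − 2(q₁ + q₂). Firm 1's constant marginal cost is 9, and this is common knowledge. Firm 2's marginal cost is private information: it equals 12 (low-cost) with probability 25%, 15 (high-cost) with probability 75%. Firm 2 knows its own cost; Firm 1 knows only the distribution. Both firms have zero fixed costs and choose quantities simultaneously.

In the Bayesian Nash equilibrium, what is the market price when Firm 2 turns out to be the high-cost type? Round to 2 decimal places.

Each type of Firm 2 best-responds to q₁; Firm 1 best-responds to the expected q₂ over Firm 2's types.
Firm 2 with cost c maximizes (49 − 2(q₁+q₂) − c)·q₂, giving q₂(c) = (49 − c − 2q₁)/4.
E[c₂] = 0.25·12 + 0.75·15 = 14.25
Firm 1's FOC against E[q₂] yields q₁ = (49 − 2·9 + E[c₂])/6 = (49 − 18 + 14.25)/6 = 7.54167.
q₂(high-cost) = 4.72917, so P = 49 − 2·(7.54167 + 4.72917) = 24.4583.

24.46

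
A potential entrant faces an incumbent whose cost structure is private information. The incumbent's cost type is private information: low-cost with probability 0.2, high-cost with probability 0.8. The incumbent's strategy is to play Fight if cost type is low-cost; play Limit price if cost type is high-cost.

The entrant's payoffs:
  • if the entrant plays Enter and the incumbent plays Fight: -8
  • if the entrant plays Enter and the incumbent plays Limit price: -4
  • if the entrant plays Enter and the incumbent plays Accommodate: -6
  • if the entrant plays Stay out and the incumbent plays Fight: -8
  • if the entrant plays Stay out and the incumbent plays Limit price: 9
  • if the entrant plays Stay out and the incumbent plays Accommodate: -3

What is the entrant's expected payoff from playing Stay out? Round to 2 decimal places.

E[Stay out] = 0.2·(-8) + 0.8·9 = (-1.6) + 7.2 = 5.6

5.60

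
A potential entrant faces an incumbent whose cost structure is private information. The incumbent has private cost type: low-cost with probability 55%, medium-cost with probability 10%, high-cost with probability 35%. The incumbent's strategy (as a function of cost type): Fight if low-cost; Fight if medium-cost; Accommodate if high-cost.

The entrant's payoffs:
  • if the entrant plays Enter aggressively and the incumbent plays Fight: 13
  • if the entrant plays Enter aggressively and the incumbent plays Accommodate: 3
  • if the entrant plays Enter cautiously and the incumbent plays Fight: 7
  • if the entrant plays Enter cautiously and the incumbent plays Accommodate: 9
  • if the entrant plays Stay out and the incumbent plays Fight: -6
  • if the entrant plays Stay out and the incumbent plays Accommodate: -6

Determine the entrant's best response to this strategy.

Compute the entrant's expected payoff for each action, taking the expectation over the incumbent's type.
E[Enter aggressively] = 0.55·(13) + 0.1·(13) + 0.35·(3) = 9.5
E[Enter cautiously] = 0.55·(7) + 0.1·(7) + 0.35·(9) = 7.7
E[Stay out] = 0.55·(-6) + 0.1·(-6) + 0.35·(-6) = -6
Best response: Enter aggressively (9.5 is the largest).

Enter aggressively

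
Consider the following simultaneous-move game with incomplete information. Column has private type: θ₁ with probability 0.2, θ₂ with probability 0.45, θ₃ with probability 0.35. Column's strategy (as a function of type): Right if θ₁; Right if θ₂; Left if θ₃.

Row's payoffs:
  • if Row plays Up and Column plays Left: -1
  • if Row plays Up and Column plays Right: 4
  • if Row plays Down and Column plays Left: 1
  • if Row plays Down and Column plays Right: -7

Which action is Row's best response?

Up

Compute Row's expected payoff for each action, taking the expectation over Column's type.
E[Up] = 0.2·(4) + 0.45·(4) + 0.35·(-1) = 2.25
E[Down] = 0.2·(-7) + 0.45·(-7) + 0.35·(1) = -4.2
Best response: Up (2.25 is the largest).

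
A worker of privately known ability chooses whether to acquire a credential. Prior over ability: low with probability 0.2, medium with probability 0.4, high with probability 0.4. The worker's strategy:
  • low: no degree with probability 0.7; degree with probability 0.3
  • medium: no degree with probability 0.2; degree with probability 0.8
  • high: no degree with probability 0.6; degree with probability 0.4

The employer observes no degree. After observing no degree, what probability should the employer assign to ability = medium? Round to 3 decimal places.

Apply Bayes' rule using the sender's strategy as the likelihood.
P(no degree) = 0.2·0.7 + 0.4·0.2 + 0.4·0.6 = 0.46
P(medium | no degree) = (0.4·0.2) / 0.46 = 0.08 / 0.46 = 0.173913

0.174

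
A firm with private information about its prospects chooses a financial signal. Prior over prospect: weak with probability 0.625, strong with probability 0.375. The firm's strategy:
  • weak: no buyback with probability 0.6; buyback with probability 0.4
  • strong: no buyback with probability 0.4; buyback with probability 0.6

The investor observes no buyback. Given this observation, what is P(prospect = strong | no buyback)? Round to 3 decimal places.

0.286

P(no buyback) = 0.625·0.6 + 0.375·0.4 = 0.525
P(strong | no buyback) = (0.375·0.4) / 0.525 = 0.15 / 0.525 = 0.285714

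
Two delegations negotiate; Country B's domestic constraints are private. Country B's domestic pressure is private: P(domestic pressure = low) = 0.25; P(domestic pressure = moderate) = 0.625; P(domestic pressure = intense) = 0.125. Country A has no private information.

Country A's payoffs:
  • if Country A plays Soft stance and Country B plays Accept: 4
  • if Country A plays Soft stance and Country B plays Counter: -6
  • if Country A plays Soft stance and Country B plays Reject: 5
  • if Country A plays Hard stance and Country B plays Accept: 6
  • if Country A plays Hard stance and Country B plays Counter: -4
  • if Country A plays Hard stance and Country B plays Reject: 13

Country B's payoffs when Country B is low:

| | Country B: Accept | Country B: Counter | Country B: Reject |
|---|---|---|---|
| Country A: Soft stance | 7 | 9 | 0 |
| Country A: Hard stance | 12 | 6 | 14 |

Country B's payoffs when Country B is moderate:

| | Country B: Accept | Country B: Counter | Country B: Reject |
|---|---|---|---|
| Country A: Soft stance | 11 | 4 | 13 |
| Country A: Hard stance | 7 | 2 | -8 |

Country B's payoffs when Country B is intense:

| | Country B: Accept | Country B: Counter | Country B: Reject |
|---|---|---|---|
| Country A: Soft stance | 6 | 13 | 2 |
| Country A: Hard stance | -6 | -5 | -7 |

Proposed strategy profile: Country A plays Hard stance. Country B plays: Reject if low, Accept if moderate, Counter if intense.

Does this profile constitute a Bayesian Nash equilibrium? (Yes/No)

Yes

A profile is a BNE iff every type of every player is best-responding given beliefs about the other side.
Country A plays Hard stance: E[Hard stance] = 0.25·(13) + 0.625·(6) + 0.125·(-4) = 6.5; E[Soft stance] = 3. Best-responding. ✓
Country B (domestic pressure low), facing Hard stance: Accept gives 12, Counter gives 6, Reject gives 14. Proposed Reject is best. ✓
Country B (domestic pressure moderate), facing Hard stance: Accept gives 7, Counter gives 2, Reject gives -8. Proposed Accept is best. ✓
Country B (domestic pressure intense), facing Hard stance: Accept gives -6, Counter gives -5, Reject gives -7. Proposed Counter is best. ✓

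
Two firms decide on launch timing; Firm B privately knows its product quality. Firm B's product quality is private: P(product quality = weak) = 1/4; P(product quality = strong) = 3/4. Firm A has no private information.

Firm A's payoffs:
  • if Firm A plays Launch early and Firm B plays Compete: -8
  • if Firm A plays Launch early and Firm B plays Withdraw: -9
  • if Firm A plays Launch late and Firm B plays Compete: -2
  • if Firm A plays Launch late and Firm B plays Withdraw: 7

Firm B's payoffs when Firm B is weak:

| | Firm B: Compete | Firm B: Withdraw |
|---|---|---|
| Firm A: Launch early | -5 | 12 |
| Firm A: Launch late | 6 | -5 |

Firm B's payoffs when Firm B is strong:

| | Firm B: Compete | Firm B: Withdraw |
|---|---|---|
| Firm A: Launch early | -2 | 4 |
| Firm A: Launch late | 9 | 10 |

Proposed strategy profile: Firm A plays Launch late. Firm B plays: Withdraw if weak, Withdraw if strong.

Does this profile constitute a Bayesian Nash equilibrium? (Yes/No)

No

Firm A plays Launch late: E[Launch late] = 1/4·(7) + 3/4·(7) = 7; E[Launch early] = -9. Best-responding. ✓
Firm B (product quality weak), facing Launch late: Compete gives 6, Withdraw gives -5. Proposed Withdraw is not best — profitable deviation exists. ✗
Firm B (product quality strong), facing Launch late: Compete gives 9, Withdraw gives 10. Proposed Withdraw is best. ✓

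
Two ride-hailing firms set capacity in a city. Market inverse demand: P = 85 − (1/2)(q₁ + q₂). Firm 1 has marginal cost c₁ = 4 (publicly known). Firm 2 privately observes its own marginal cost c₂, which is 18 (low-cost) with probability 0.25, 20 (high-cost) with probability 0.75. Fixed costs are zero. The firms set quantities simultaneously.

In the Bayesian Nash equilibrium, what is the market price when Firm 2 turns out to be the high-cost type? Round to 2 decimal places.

Each type of Firm 2 best-responds to q₁; Firm 1 best-responds to the expected q₂ over Firm 2's types.
Firm 2 with cost c maximizes (85 − (1/2)(q₁+q₂) − c)·q₂, giving q₂(c) = (85 − c − (1/2)q₁).
E[c₂] = 0.25·18 + 0.75·20 = 19.5
Firm 1's FOC against E[q₂] yields q₁ = (85 − 2·4 + E[c₂])/(3/2) = (85 − 8 + 19.5)/(3/2) = 64.3333.
q₂(high-cost) = 32.8333, so P = 85 − (1/2)·(64.3333 + 32.8333) = 36.4167.

36.42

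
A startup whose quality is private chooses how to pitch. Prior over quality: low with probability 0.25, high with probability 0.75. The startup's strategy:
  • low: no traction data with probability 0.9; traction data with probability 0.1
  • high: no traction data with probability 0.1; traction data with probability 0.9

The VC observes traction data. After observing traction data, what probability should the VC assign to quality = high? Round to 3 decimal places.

0.964

P(traction data) = 0.25·0.1 + 0.75·0.9 = 0.7
P(high | traction data) = (0.75·0.9) / 0.7 = 0.675 / 0.7 = 0.964286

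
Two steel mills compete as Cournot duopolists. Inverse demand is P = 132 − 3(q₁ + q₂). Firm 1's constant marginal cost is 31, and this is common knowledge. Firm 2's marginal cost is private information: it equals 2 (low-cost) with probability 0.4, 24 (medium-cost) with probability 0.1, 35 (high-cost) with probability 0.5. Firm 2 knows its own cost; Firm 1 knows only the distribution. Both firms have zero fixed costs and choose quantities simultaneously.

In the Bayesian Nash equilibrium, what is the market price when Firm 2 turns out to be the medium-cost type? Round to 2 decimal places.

Each type of Firm 2 best-responds to q₁; Firm 1 best-responds to the expected q₂ over Firm 2's types.
Firm 2 with cost c maximizes (132 − 3(q₁+q₂) − c)·q₂, giving q₂(c) = (132 − c − 3q₁)/6.
E[c₂] = 0.4·2 + 0.1·24 + 0.5·35 = 20.7
Firm 1's FOC against E[q₂] yields q₁ = (132 − 2·31 + E[c₂])/9 = (132 − 62 + 20.7)/9 = 10.0778.
q₂(medium-cost) = 12.9611, so P = 132 − 3·(10.0778 + 12.9611) = 62.8833.

62.88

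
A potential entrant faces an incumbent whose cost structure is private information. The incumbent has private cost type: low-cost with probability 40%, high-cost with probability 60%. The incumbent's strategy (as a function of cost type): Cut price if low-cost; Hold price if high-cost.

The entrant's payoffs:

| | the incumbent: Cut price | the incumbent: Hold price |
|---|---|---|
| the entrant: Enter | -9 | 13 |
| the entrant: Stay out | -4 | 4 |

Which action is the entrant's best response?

Compute the entrant's expected payoff for each action, taking the expectation over the incumbent's type.
E[Enter] = 0.4·(-9) + 0.6·(13) = 4.2
E[Stay out] = 0.4·(-4) + 0.6·(4) = 0.8
Best response: Enter (4.2 is the largest).

Enter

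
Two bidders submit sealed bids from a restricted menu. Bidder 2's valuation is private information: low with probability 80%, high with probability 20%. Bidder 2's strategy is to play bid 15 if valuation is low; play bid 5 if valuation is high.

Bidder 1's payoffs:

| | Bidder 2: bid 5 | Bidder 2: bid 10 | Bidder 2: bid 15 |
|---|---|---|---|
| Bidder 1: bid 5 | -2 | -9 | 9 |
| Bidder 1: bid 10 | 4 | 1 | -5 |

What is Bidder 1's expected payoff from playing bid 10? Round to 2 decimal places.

E[bid 10] = 0.8·(-5) + 0.2·4 = (-4) + 0.8 = -3.2

-3.20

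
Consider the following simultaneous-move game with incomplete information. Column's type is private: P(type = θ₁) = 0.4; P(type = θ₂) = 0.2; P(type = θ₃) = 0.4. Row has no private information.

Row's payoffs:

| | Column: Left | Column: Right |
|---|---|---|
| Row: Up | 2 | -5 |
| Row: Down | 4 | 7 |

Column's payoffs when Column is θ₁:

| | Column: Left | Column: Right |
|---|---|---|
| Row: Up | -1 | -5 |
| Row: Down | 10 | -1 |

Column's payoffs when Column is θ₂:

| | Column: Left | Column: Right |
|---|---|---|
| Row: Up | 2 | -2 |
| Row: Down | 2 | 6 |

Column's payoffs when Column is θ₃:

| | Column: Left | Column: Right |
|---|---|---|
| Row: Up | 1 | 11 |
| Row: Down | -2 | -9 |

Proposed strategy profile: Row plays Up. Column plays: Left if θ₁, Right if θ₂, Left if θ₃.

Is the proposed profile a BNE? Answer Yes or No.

No

Row plays Up: E[Up] = 0.4·(2) + 0.2·(-5) + 0.4·(2) = 0.6; E[Down] = 4.6. Not best-responding. ✗
Column (type θ₁), facing Up: Left gives -1, Right gives -5. Proposed Left is best. ✓
Column (type θ₂), facing Up: Left gives 2, Right gives -2. Proposed Right is not best — profitable deviation exists. ✗
Column (type θ₃), facing Up: Left gives 1, Right gives 11. Proposed Left is not best — profitable deviation exists. ✗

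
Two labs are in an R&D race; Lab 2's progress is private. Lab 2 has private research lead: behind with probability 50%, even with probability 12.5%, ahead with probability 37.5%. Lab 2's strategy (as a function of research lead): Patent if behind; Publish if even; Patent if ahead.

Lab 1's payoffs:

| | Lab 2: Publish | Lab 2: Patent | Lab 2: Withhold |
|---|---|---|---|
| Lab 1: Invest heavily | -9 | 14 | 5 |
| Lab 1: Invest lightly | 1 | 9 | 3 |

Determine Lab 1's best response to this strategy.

Compute Lab 1's expected payoff for each action, taking the expectation over Lab 2's type.
E[Invest heavily] = 0.5·(14) + 0.125·(-9) + 0.375·(14) = 11.125
E[Invest lightly] = 0.5·(9) + 0.125·(1) + 0.375·(9) = 8
Best response: Invest heavily (11.125 is the largest).

Invest heavily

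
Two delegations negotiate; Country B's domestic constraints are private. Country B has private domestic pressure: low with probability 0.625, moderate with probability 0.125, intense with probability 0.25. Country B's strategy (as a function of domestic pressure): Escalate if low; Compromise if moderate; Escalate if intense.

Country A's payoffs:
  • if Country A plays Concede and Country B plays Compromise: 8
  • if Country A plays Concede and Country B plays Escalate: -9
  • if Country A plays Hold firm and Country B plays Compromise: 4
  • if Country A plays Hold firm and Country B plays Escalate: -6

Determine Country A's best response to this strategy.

E[Concede] = 0.625·(-9) + 0.125·(8) + 0.25·(-9) = -6.875
E[Hold firm] = 0.625·(-6) + 0.125·(4) + 0.25·(-6) = -4.75
Best response: Hold firm (-4.75 is the largest).

Hold firm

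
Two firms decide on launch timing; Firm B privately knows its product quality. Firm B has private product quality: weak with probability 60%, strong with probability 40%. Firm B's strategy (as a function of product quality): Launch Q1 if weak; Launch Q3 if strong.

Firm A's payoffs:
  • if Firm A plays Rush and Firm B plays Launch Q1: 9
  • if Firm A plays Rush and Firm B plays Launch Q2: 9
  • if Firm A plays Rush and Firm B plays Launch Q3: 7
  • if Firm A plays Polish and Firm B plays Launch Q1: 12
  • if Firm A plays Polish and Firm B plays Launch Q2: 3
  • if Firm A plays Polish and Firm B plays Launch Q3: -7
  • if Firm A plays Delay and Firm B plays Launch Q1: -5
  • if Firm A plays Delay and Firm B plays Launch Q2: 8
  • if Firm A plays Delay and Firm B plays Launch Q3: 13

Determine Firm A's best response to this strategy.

Compute Firm A's expected payoff for each action, taking the expectation over Firm B's type.
E[Rush] = 0.6·(9) + 0.4·(7) = 8.2
E[Polish] = 0.6·(12) + 0.4·(-7) = 4.4
E[Delay] = 0.6·(-5) + 0.4·(13) = 2.2
Best response: Rush (8.2 is the largest).

Rush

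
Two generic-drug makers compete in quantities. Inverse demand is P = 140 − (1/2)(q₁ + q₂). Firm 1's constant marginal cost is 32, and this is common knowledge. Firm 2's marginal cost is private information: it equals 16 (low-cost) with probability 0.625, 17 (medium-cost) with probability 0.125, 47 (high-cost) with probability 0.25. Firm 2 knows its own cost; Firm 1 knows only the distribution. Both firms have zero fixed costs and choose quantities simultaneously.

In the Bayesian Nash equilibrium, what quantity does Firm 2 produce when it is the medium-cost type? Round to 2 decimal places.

Firm 2 with cost c maximizes (140 − (1/2)(q₁+q₂) − c)·q₂, giving q₂(c) = (140 − c − (1/2)q₁).
E[c₂] = 0.625·16 + 0.125·17 + 0.25·47 = 23.875
Firm 1's FOC against E[q₂] yields q₁ = (140 − 2·32 + E[c₂])/(3/2) = (140 − 64 + 23.875)/(3/2) = 66.5833.
q₂(medium-cost) = (140 − 17 − (1/2)·66.5833) = 89.7083.

89.71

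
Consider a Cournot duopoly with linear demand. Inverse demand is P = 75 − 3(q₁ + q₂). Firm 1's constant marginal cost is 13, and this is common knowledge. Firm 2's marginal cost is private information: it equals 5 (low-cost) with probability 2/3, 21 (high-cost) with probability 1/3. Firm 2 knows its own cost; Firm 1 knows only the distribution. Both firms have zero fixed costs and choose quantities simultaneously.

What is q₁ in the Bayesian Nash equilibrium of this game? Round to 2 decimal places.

6.59

Firm 2 with cost c maximizes (75 − 3(q₁+q₂) − c)·q₂, giving q₂(c) = (75 − c − 3q₁)/6.
E[c₂] = 2/3·5 + 1/3·21 = 10.3333
Firm 1's FOC against E[q₂] yields q₁ = (75 − 2·13 + E[c₂])/9 = (75 − 26 + 10.3333)/9 = 6.59259.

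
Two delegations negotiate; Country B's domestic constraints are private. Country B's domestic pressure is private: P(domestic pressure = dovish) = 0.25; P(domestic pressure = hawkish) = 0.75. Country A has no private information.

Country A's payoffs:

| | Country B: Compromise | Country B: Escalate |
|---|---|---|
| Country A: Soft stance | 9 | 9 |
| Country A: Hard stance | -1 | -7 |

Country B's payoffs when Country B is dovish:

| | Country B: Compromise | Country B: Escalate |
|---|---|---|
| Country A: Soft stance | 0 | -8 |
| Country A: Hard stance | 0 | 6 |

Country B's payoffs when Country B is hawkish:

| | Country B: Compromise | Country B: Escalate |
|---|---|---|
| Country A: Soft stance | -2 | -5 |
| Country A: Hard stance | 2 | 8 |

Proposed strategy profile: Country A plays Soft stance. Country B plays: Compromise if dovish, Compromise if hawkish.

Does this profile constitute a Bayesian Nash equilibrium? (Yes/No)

Yes

Country A plays Soft stance: E[Soft stance] = 0.25·(9) + 0.75·(9) = 9; E[Hard stance] = -1. Best-responding. ✓
Country B (domestic pressure dovish), facing Soft stance: Compromise gives 0, Escalate gives -8. Proposed Compromise is best. ✓
Country B (domestic pressure hawkish), facing Soft stance: Compromise gives -2, Escalate gives -5. Proposed Compromise is best. ✓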